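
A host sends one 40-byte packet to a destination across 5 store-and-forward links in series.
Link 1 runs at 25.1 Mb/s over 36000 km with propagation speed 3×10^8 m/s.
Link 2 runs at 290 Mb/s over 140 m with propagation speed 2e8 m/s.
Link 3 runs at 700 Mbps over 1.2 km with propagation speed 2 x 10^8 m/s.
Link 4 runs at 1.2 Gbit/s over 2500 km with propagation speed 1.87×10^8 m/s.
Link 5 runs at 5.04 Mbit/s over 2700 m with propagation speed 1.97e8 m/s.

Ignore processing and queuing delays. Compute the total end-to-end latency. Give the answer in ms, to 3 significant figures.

133 ms

L = 40 × 8 = 320 bits.
Transmission delays (L/R per hop): 0.012749, 0.00110345, 0.000457143, 0.000266667, 0.0634921 ms; sum = 0.0780683 ms.
Propagation delays (d/s per hop): 120, 0.0007, 0.006, 13.369, 0.0137056 ms; sum = 133.389 ms.
End-to-end = 133 ms.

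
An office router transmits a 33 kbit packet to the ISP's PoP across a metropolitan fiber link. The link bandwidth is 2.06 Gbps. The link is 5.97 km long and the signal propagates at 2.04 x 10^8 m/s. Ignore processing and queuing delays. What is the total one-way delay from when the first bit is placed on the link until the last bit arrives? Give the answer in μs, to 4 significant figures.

L = 33000 bits.
Transmission delay = L/R = 33000 / 2060000000 = 16.0194 μs.
Propagation delay = d/s = 5970 m / 204000000 m/s = 29.2647 μs.
Total = 45.28 μs.

45.28 μs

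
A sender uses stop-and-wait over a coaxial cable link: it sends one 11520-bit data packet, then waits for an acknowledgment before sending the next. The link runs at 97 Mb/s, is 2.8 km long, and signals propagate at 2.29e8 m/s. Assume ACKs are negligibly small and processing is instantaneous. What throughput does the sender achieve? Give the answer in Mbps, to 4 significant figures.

80.44 Mbps

t_tx = L/R = 11520/97000000 = 0.000118763 s.
t_prop = 2800/229000000 = 1.22271e-05 s; RTT = 2.44541e-05 s.
Cycle = t_tx + RTT = 0.000143217 s.
Throughput = L / cycle = 11520 / 0.000143217 = 80.44 Mbps.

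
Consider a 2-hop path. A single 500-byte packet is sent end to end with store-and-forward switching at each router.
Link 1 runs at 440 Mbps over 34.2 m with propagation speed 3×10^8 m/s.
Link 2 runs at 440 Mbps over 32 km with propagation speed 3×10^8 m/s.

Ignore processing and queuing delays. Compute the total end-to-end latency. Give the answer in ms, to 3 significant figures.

0.125 ms

L = 500 × 8 = 4000 bits.
Transmission delay per hop = L/R = 4000/440000000 = 0.00909091 ms; 2 hops → 0.0181818 ms.
Propagation delays (d/s per hop): 0.000114, 0.106667 ms; sum = 0.106781 ms.
End-to-end = 0.125 ms.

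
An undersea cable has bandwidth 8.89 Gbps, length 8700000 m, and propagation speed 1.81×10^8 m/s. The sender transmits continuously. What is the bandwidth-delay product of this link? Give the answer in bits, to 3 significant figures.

427000000 bits

Propagation delay = 8700000 / 181000000 = 0.0480663 s.
BDP = R × t_prop = 8890000000 × 0.0480663 = 427309000 bits.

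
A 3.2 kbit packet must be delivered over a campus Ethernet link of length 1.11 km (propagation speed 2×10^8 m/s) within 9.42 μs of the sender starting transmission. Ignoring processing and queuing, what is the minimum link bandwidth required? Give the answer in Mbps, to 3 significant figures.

827 Mbps

Propagation delay = 1110 / 200000000 = 5.55 μs.
Transmission budget = 9.42 − 5.55 = 3.87 μs.
R ≥ L / t_tx = 3200 bits / 3.87e-06 s = 827 Mbps.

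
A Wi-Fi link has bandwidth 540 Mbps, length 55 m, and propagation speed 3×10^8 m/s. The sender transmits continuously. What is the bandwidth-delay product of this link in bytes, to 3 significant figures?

Propagation delay = 55 / 300000000 = 1.83333e-07 s.
BDP = R × t_prop = 540000000 × 1.83333e-07 = 99 bits.
In bytes: 99/8 = 12.4 bytes.

12.4 bytes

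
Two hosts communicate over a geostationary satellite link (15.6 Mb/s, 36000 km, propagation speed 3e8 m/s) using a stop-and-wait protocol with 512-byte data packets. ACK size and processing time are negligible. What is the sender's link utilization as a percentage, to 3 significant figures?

0.109 %

t_tx = L/R = 4096/15600000 = 0.000262564 s.
t_prop = 36000000/300000000 = 0.12 s; RTT = 0.24 s.
Cycle = t_tx + RTT = 0.240263 s.
Utilization = t_tx / cycle = 0.000262564/0.240263 = 0.109 %.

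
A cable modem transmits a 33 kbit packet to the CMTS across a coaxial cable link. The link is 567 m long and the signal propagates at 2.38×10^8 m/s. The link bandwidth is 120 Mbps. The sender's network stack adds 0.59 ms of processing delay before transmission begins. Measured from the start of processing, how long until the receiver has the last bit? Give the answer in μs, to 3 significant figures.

867 μs

L = 33000 bits.
Transmission delay = L/R = 33000 / 120000000 = 275 μs.
Propagation delay = d/s = 567 m / 238000000 m/s = 2.38235 μs.
Plus processing delay 0.59 ms = 590 μs.
Total = 867 μs.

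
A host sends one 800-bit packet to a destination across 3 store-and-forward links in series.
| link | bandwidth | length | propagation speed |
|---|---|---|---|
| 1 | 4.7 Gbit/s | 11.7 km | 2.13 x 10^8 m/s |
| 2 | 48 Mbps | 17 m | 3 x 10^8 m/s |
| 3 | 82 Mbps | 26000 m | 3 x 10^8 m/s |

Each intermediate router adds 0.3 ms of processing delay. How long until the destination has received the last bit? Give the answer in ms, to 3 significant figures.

Transmission delays (L/R per hop): 0.000170213, 0.0166667, 0.0097561 ms; sum = 0.026593 ms.
Propagation delays (d/s per hop): 0.0549296, 5.66667e-05, 0.0866667 ms; sum = 0.141653 ms.
Processing at 2 router(s): 2 × 0.3 ms = 0.6 ms.
End-to-end = 0.768 ms.

0.768 ms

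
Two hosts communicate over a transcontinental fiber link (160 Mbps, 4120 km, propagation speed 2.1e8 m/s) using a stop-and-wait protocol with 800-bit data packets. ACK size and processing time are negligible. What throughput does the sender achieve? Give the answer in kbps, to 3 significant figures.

t_tx = L/R = 800/160000000 = 5e-06 s.
t_prop = 4120000/210000000 = 0.019619 s; RTT = 0.0392381 s.
Cycle = t_tx + RTT = 0.0392431 s.
Throughput = L / cycle = 800 / 0.0392431 = 20.4 kbps.

20.4 kbps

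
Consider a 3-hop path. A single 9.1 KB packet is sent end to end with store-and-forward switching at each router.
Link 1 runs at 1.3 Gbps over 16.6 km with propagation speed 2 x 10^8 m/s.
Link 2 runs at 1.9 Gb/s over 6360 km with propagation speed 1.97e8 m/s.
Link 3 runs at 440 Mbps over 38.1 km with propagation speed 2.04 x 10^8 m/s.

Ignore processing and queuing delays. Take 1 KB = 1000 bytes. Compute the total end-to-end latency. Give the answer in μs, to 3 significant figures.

32800 μs

L = 72800 bits.
Transmission delays (L/R per hop): 56, 38.3158, 165.455 μs; sum = 259.77 μs.
Propagation delays (d/s per hop): 83, 32284.3, 186.765 μs; sum = 32554 μs.
End-to-end = 32800 μs.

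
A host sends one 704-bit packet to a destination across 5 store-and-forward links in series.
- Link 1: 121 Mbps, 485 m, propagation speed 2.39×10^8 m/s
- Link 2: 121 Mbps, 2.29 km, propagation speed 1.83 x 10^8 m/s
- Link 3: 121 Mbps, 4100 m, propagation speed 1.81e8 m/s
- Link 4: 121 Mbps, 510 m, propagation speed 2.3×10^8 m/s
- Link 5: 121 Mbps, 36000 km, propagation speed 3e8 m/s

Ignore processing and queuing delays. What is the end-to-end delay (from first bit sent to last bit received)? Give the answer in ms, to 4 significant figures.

120.1 ms

Transmission delay per hop = L/R = 704/121000000 = 0.00581818 ms; 5 hops → 0.0290909 ms.
Propagation delays (d/s per hop): 0.00202929, 0.0125137, 0.0226519, 0.00221739, 120 ms; sum = 120.039 ms.
End-to-end = 120.1 ms.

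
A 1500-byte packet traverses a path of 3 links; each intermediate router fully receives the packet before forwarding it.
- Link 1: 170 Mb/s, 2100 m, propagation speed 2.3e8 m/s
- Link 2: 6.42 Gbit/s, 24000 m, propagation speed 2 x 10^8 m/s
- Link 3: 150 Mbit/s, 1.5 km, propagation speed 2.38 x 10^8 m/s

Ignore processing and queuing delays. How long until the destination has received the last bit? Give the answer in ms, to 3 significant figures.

0.288 ms

L = 1500 × 8 = 12000 bits.
Transmission delays (L/R per hop): 0.0705882, 0.00186916, 0.08 ms; sum = 0.152457 ms.
Propagation delays (d/s per hop): 0.00913043, 0.12, 0.00630252 ms; sum = 0.135433 ms.
End-to-end = 0.288 ms.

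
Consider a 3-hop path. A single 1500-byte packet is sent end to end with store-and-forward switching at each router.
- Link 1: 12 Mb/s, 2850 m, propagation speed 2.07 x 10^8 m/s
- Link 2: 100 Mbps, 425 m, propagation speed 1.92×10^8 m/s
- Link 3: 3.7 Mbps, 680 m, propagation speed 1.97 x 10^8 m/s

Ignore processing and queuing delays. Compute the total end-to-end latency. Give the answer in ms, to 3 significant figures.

4.38 ms

L = 1500 × 8 = 12000 bits.
Transmission delays (L/R per hop): 1, 0.12, 3.24324 ms; sum = 4.36324 ms.
Propagation delays (d/s per hop): 0.0137681, 0.00221354, 0.00345178 ms; sum = 0.0194334 ms.
End-to-end = 4.38 ms.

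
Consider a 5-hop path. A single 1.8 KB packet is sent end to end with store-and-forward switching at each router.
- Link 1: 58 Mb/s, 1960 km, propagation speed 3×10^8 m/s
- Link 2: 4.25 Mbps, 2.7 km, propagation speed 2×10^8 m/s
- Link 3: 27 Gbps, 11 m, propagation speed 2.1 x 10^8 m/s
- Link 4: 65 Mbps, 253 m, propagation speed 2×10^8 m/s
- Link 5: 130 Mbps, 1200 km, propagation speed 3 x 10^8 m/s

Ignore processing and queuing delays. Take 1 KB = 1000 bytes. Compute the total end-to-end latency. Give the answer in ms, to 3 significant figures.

14.5 ms

L = 14400 bits.
Transmission delays (L/R per hop): 0.248276, 3.38824, 0.000533333, 0.221538, 0.110769 ms; sum = 3.96935 ms.
Propagation delays (d/s per hop): 6.53333, 0.0135, 5.2381e-05, 0.001265, 4 ms; sum = 10.5482 ms.
End-to-end = 14.5 ms.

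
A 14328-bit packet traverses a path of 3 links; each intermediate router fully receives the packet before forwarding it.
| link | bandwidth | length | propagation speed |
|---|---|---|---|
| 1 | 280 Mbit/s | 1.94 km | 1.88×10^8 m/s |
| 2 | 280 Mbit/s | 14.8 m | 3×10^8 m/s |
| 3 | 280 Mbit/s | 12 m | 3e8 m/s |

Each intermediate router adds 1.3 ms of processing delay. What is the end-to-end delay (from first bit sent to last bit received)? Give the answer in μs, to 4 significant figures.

Transmission delay per hop = L/R = 14328/280000000 = 51.1714 μs; 3 hops → 153.514 μs.
Propagation delays (d/s per hop): 10.3191, 0.0493333, 0.04 μs; sum = 10.4085 μs.
Processing at 2 router(s): 2 × 1.3 ms = 2600 μs.
End-to-end = 2764 μs.

2764 μs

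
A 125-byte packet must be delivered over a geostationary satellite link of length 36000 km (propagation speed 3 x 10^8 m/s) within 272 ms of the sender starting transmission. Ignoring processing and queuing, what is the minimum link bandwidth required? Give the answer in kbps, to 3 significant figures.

6.58 kbps

L = 1000 bits.
Propagation delay = 36000000 / 300000000 = 120 ms.
Transmission budget = 272 − 120 = 152 ms.
R ≥ L / t_tx = 1000 bits / 0.152 s = 6.58 kbps.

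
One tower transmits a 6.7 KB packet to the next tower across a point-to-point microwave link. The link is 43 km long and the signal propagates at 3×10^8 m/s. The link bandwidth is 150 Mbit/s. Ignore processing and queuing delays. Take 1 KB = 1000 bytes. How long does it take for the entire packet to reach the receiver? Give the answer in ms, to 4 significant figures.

0.5007 ms

L = 53600 bits.
Transmission delay = L/R = 53600 / 150000000 = 0.357333 ms.
Propagation delay = d/s = 43000 m / 300000000 m/s = 0.143333 ms.
Total = 0.5007 ms.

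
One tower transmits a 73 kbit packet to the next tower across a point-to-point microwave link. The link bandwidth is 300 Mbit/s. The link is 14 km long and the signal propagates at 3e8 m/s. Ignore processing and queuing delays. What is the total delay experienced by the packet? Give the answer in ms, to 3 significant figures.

L = 73000 bits.
Transmission delay = L/R = 73000 / 300000000 = 0.243333 ms.
Propagation delay = d/s = 14000 m / 300000000 m/s = 0.0466667 ms.
Total = 0.290 ms.

0.290 ms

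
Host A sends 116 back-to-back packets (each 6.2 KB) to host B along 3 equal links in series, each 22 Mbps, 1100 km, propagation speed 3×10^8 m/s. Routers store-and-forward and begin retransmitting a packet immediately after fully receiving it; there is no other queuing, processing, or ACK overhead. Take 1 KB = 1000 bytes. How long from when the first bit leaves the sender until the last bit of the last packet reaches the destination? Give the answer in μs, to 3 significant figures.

277000 μs

Per-hop transmission t_tx = L/R = 49600/22000000 = 2254.55 μs.
Per-hop propagation t_prop = 1100000/300000000 = 3666.67 μs.
Pipeline fill: first packet needs 3·t_tx to clear all hops; remaining 115 packets each add one t_tx.
Total = (3+116-1)·t_tx + 3·t_prop = 118·2254.55 + 3·3666.67 = 277000 μs.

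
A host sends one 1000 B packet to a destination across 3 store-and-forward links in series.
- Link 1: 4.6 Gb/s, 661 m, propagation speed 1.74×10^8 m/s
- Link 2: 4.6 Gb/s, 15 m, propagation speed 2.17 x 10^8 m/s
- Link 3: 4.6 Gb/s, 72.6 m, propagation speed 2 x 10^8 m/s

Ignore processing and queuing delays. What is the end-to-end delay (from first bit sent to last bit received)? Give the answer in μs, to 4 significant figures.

9.448 μs

L = 1000 × 8 = 8000 bits.
Transmission delay per hop = L/R = 8000/4600000000 = 1.73913 μs; 3 hops → 5.21739 μs.
Propagation delays (d/s per hop): 3.79885, 0.0691244, 0.363 μs; sum = 4.23097 μs.
End-to-end = 9.448 μs.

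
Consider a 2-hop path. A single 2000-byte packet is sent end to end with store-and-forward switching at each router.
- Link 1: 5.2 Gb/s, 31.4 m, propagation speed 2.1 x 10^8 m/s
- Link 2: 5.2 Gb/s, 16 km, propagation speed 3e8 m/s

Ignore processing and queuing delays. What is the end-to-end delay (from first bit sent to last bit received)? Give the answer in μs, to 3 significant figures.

59.6 μs

L = 2000 × 8 = 16000 bits.
Transmission delay per hop = L/R = 16000/5200000000 = 3.07692 μs; 2 hops → 6.15385 μs.
Propagation delays (d/s per hop): 0.149524, 53.3333 μs; sum = 53.4829 μs.
End-to-end = 59.6 μs.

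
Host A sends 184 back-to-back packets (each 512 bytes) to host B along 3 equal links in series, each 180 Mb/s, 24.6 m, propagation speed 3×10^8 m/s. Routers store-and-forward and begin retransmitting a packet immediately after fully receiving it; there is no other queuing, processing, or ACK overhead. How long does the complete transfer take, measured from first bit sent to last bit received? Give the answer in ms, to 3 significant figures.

Per-hop transmission t_tx = L/R = 4096/180000000 = 0.0227556 ms.
Per-hop propagation t_prop = 24.6/300000000 = 8.2e-05 ms.
Pipeline fill: first packet needs 3·t_tx to clear all hops; remaining 183 packets each add one t_tx.
Total = (3+184-1)·t_tx + 3·t_prop = 186·0.0227556 + 3·8.2e-05 = 4.23 ms.

4.23 ms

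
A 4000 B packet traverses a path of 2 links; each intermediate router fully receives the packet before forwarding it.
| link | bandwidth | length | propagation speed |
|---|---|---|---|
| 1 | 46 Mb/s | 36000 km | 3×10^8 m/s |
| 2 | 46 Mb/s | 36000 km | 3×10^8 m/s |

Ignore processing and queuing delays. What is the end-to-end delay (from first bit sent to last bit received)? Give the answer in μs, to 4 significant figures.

L = 4000 × 8 = 32000 bits.
Transmission delay per hop = L/R = 32000/46000000 = 695.652 μs; 2 hops → 1391.3 μs.
Propagation delays (d/s per hop): 120000, 120000 μs; sum = 240000 μs.
End-to-end = 241400 μs.

241400 μs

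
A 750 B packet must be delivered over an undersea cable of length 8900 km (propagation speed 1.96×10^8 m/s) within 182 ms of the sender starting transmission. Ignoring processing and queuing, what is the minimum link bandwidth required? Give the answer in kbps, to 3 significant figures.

L = 6000 bits.
Propagation delay = 8900000 / 196000000 = 45.4082 ms.
Transmission budget = 182 − 45.4082 = 136.592 ms.
R ≥ L / t_tx = 6000 bits / 0.136592 s = 43.9 kbps.

43.9 kbps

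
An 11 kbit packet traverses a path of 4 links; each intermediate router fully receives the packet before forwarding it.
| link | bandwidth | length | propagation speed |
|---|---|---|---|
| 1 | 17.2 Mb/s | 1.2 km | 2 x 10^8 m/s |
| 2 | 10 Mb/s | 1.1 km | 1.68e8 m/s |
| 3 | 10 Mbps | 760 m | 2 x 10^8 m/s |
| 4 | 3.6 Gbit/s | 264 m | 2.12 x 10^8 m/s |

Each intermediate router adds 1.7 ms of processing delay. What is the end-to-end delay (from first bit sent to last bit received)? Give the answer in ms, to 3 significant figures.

L = 11000 bits.
Transmission delays (L/R per hop): 0.639535, 1.1, 1.1, 0.00305556 ms; sum = 2.84259 ms.
Propagation delays (d/s per hop): 0.006, 0.00654762, 0.0038, 0.00124528 ms; sum = 0.0175929 ms.
Processing at 3 router(s): 3 × 1.7 ms = 5.1 ms.
End-to-end = 7.96 ms.

7.96 ms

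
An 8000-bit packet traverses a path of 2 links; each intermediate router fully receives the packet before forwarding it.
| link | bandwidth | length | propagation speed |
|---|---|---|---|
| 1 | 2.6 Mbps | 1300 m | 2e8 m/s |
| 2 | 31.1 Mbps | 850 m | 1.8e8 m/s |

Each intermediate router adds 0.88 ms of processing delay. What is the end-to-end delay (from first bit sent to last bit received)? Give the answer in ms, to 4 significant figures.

Transmission delays (L/R per hop): 3.07692, 0.257235 ms; sum = 3.33416 ms.
Propagation delays (d/s per hop): 0.0065, 0.00472222 ms; sum = 0.0112222 ms.
Processing at 1 router(s): 1 × 0.88 ms = 0.88 ms.
End-to-end = 4.225 ms.

4.225 ms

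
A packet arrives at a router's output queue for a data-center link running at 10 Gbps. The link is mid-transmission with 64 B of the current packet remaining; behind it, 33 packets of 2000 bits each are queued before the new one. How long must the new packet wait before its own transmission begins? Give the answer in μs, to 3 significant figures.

6.65 μs

Each queued packet: L/R = 2000/10000000000 = 0.2 μs.
33 queued → 6.6 μs.
Plus remaining 512 bits of current packet: 0.0512 μs.
Queuing delay = 6.65 μs.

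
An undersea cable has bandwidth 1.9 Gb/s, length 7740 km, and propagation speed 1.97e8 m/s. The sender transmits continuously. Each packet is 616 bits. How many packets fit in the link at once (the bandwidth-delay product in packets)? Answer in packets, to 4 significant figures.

121200 packets

Propagation delay = 7740000 / 197000000 = 0.0392893 s.
BDP = R × t_prop = 1900000000 × 0.0392893 = 74649700 bits.
In packets of 616 bits: 121200 packets.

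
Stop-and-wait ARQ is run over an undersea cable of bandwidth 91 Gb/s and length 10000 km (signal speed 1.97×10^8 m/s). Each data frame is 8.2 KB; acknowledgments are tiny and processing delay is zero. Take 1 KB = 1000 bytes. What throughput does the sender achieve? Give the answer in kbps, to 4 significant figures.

646.2 kbps

t_tx = L/R = 65600/91000000000 = 7.20879e-07 s.
t_prop = 10000000/197000000 = 0.0507614 s; RTT = 0.101523 s.
Cycle = t_tx + RTT = 0.101524 s.
Throughput = L / cycle = 65600 / 0.101524 = 646.2 kbps.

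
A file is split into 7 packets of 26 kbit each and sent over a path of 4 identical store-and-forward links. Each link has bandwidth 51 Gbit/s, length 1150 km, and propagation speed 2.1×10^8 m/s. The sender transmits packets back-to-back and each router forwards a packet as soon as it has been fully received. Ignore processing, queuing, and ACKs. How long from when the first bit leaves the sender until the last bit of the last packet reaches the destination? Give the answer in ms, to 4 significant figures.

Per-hop transmission t_tx = L/R = 26000/51000000000 = 0.000509804 ms.
Per-hop propagation t_prop = 1150000/210000000 = 5.47619 ms.
Pipeline fill: first packet needs 4·t_tx to clear all hops; remaining 6 packets each add one t_tx.
Total = (4+7-1)·t_tx + 4·t_prop = 10·0.000509804 + 4·5.47619 = 21.91 ms.

21.91 ms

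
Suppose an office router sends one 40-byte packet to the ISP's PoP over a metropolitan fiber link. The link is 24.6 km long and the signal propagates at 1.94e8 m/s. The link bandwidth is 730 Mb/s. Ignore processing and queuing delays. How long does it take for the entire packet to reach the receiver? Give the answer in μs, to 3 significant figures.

127 μs

L = 40 × 8 = 320 bits.
Transmission delay = L/R = 320 / 730000000 = 0.438356 μs.
Propagation delay = d/s = 24600 m / 194000000 m/s = 126.804 μs.
Total = 127 μs.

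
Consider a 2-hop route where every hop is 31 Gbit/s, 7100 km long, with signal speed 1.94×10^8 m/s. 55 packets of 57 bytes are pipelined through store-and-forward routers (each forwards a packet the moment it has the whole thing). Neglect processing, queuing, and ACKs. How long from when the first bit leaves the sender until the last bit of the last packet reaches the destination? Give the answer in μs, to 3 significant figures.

Per-hop transmission t_tx = L/R = 456/31000000000 = 0.0147097 μs.
Per-hop propagation t_prop = 7100000/194000000 = 36597.9 μs.
Pipeline fill: first packet needs 2·t_tx to clear all hops; remaining 54 packets each add one t_tx.
Total = (2+55-1)·t_tx + 2·t_prop = 56·0.0147097 + 2·36597.9 = 73200 μs.

73200 μs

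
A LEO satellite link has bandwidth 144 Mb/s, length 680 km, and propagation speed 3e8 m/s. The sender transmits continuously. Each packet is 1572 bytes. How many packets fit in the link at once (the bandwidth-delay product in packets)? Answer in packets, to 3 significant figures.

Propagation delay = 680000 / 300000000 = 0.00226667 s.
BDP = R × t_prop = 144000000 × 0.00226667 = 326400 bits.
In packets of 12576 bits: 26.0 packets.

26.0 packets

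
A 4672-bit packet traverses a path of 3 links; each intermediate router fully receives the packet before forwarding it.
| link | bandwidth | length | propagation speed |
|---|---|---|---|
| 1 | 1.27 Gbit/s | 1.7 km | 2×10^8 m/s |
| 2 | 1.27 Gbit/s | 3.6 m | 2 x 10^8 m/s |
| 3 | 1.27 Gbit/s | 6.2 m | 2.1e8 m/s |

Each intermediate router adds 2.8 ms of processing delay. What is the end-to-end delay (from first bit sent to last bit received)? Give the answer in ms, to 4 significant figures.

5.620 ms

Transmission delay per hop = L/R = 4672/1270000000 = 0.00367874 ms; 3 hops → 0.0110362 ms.
Propagation delays (d/s per hop): 0.0085, 1.8e-05, 2.95238e-05 ms; sum = 0.00854752 ms.
Processing at 2 router(s): 2 × 2.8 ms = 5.6 ms.
End-to-end = 5.620 ms.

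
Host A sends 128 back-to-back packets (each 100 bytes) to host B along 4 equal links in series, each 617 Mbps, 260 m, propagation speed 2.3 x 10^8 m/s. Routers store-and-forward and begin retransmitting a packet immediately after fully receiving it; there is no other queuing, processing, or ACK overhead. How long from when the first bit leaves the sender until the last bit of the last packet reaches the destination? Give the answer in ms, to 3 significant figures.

Per-hop transmission t_tx = L/R = 800/617000000 = 0.0012966 ms.
Per-hop propagation t_prop = 260/2.3e+08 = 0.00113043 ms.
Pipeline fill: first packet needs 4·t_tx to clear all hops; remaining 127 packets each add one t_tx.
Total = (4+128-1)·t_tx + 4·t_prop = 131·0.0012966 + 4·0.00113043 = 0.174 ms.

0.174 ms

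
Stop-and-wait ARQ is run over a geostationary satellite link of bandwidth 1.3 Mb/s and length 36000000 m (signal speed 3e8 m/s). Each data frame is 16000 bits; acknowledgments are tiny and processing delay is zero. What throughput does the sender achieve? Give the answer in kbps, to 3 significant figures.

t_tx = L/R = 16000/1300000 = 0.0123077 s.
t_prop = 36000000/300000000 = 0.12 s; RTT = 0.24 s.
Cycle = t_tx + RTT = 0.252308 s.
Throughput = L / cycle = 16000 / 0.252308 = 63.4 kbps.

63.4 kbps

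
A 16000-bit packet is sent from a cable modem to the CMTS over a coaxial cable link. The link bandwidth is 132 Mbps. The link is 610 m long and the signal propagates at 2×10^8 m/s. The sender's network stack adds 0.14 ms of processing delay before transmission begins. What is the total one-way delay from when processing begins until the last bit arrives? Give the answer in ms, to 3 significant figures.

Transmission delay = L/R = 16000 / 132000000 = 0.121212 ms.
Propagation delay = d/s = 610 m / 200000000 m/s = 0.00305 ms.
Plus processing delay 0.14 ms = 0.14 ms.
Total = 0.264 ms.

0.264 ms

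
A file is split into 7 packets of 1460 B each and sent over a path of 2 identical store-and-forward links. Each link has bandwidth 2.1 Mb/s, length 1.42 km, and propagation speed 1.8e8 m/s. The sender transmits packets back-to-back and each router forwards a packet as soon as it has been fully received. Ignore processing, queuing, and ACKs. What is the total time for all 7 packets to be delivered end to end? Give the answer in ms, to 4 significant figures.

44.51 ms

Per-hop transmission t_tx = L/R = 11680/2100000 = 5.5619 ms.
Per-hop propagation t_prop = 1420/180000000 = 0.00788889 ms.
Pipeline fill: first packet needs 2·t_tx to clear all hops; remaining 6 packets each add one t_tx.
Total = (2+7-1)·t_tx + 2·t_prop = 8·5.5619 + 2·0.00788889 = 44.51 ms.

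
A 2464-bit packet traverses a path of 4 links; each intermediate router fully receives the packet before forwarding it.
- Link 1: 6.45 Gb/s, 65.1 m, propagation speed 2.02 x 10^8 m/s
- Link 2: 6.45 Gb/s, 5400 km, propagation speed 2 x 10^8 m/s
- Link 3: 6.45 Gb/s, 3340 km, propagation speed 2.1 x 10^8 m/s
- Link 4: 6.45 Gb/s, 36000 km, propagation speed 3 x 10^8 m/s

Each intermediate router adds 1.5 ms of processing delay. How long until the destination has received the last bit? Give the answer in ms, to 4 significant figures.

Transmission delay per hop = L/R = 2464/6450000000 = 0.000382016 ms; 4 hops → 0.00152806 ms.
Propagation delays (d/s per hop): 0.000322277, 27, 15.9048, 120 ms; sum = 162.905 ms.
Processing at 3 router(s): 3 × 1.5 ms = 4.5 ms.
End-to-end = 167.4 ms.

167.4 ms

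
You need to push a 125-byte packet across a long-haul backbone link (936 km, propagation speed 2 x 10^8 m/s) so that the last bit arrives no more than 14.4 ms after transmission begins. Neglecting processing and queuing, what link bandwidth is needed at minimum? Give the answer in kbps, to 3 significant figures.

L = 1000 bits.
Propagation delay = 936000 / 200000000 = 4.68 ms.
Transmission budget = 14.4 − 4.68 = 9.72 ms.
R ≥ L / t_tx = 1000 bits / 0.00972 s = 103 kbps.

103 kbps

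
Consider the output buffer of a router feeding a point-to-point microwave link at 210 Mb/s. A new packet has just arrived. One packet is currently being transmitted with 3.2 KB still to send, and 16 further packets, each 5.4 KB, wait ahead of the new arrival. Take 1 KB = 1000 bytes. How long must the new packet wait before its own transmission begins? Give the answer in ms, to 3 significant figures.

Each queued packet: L/R = 43200/210000000 = 0.205714 ms.
16 queued → 3.29143 ms.
Plus remaining 25600 bits of current packet: 0.121905 ms.
Queuing delay = 3.41 ms.

3.41 ms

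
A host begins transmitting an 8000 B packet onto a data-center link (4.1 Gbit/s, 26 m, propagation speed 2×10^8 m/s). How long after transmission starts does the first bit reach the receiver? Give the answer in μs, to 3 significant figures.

First bit experiences only propagation delay: d/s = 26/200000000 = 0.130 μs.

0.130 μs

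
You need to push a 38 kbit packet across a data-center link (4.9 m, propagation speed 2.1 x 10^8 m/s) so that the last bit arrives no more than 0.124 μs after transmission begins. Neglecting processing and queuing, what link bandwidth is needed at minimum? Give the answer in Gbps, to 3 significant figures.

377 Gbps

Propagation delay = 4.9 / 210000000 = 0.0233333 μs.
Transmission budget = 0.124 − 0.0233333 = 0.100667 μs.
R ≥ L / t_tx = 38000 bits / 1.00667e-07 s = 377 Gbps.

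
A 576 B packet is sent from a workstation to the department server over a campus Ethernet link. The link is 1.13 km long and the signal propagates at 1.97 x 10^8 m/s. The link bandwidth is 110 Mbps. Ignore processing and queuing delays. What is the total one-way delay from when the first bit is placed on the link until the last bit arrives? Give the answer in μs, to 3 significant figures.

L = 576 × 8 = 4608 bits.
Transmission delay = L/R = 4608 / 110000000 = 41.8909 μs.
Propagation delay = d/s = 1130 m / 197000000 m/s = 5.73604 μs.
Total = 47.6 μs.

47.6 μs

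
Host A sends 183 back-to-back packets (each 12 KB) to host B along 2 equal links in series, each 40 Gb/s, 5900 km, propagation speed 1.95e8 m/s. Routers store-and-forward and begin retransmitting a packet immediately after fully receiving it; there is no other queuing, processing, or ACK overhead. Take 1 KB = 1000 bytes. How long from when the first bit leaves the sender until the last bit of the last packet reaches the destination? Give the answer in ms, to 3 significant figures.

Per-hop transmission t_tx = L/R = 96000/40000000000 = 0.0024 ms.
Per-hop propagation t_prop = 5900000/195000000 = 30.2564 ms.
Pipeline fill: first packet needs 2·t_tx to clear all hops; remaining 182 packets each add one t_tx.
Total = (2+183-1)·t_tx + 2·t_prop = 184·0.0024 + 2·30.2564 = 61.0 ms.

61.0 ms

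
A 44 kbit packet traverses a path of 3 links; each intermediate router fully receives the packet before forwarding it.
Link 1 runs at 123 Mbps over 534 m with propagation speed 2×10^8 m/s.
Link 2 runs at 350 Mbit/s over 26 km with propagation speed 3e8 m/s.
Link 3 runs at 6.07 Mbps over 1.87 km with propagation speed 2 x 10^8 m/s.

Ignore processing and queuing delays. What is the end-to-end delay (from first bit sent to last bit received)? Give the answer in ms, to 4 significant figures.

7.831 ms

L = 44000 bits.
Transmission delays (L/R per hop): 0.357724, 0.125714, 7.24876 ms; sum = 7.7322 ms.
Propagation delays (d/s per hop): 0.00267, 0.0866667, 0.00935 ms; sum = 0.0986867 ms.
End-to-end = 7.831 ms.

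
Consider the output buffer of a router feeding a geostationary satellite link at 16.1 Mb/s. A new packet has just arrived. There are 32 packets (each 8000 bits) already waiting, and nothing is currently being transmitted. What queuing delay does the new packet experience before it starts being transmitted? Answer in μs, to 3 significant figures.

Each queued packet: L/R = 8000/1.61e+07 = 496.894 μs.
32 queued → 15900.6 μs.
Queuing delay = 15900 μs.

15900 μs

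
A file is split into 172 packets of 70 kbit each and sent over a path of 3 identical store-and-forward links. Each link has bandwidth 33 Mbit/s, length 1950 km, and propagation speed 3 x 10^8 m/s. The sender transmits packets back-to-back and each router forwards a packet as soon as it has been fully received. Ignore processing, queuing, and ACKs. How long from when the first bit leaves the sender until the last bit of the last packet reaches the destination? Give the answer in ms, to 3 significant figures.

Per-hop transmission t_tx = L/R = 70000/33000000 = 2.12121 ms.
Per-hop propagation t_prop = 1950000/300000000 = 6.5 ms.
Pipeline fill: first packet needs 3·t_tx to clear all hops; remaining 171 packets each add one t_tx.
Total = (3+172-1)·t_tx + 3·t_prop = 174·2.12121 + 3·6.5 = 389 ms.

389 ms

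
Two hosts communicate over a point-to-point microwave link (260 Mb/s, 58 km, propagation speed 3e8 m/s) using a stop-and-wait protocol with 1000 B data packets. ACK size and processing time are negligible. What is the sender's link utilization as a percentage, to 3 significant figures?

7.37 %

t_tx = L/R = 8000/260000000 = 3.07692e-05 s.
t_prop = 58000/300000000 = 0.000193333 s; RTT = 0.000386667 s.
Cycle = t_tx + RTT = 0.000417436 s.
Utilization = t_tx / cycle = 3.07692e-05/0.000417436 = 7.37 %.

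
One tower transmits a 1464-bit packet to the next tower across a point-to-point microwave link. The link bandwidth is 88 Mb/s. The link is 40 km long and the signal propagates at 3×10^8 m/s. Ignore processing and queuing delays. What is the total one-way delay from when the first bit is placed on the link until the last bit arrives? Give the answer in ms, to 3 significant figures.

Transmission delay = L/R = 1464 / 88000000 = 0.0166364 ms.
Propagation delay = d/s = 40000 m / 300000000 m/s = 0.133333 ms.
Total = 0.150 ms.

0.150 ms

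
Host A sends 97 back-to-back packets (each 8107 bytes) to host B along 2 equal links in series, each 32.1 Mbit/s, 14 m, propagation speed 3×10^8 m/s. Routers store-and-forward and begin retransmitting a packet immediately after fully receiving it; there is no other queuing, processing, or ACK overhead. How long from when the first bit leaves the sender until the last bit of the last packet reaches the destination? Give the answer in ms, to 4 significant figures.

198.0 ms

Per-hop transmission t_tx = L/R = 64856/32100000 = 2.02044 ms.
Per-hop propagation t_prop = 14/300000000 = 4.66667e-05 ms.
Pipeline fill: first packet needs 2·t_tx to clear all hops; remaining 96 packets each add one t_tx.
Total = (2+97-1)·t_tx + 2·t_prop = 98·2.02044 + 2·4.66667e-05 = 198.0 ms.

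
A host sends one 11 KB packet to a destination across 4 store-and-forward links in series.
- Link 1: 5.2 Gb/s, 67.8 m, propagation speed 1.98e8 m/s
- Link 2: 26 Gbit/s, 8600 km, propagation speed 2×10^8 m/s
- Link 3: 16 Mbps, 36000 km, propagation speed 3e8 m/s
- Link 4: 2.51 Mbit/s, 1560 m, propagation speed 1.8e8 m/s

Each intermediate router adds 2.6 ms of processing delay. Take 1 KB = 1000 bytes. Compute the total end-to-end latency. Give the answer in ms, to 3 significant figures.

L = 88000 bits.
Transmission delays (L/R per hop): 0.0169231, 0.00338462, 5.5, 35.0598 ms; sum = 40.5801 ms.
Propagation delays (d/s per hop): 0.000342424, 43, 120, 0.00866667 ms; sum = 163.009 ms.
Processing at 3 router(s): 3 × 2.6 ms = 7.8 ms.
End-to-end = 211 ms.

211 ms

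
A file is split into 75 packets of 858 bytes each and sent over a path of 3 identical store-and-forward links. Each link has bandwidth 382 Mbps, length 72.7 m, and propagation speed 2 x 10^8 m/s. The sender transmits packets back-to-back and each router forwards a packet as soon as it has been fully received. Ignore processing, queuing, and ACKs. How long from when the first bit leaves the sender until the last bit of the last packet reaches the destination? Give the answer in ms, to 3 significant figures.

1.38 ms

Per-hop transmission t_tx = L/R = 6864/382000000 = 0.0179686 ms.
Per-hop propagation t_prop = 72.7/200000000 = 0.0003635 ms.
Pipeline fill: first packet needs 3·t_tx to clear all hops; remaining 74 packets each add one t_tx.
Total = (3+75-1)·t_tx + 3·t_prop = 77·0.0179686 + 3·0.0003635 = 1.38 ms.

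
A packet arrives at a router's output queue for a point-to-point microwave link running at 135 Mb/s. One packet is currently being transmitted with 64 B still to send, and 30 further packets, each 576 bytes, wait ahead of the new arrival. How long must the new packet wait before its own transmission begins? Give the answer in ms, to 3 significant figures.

Each queued packet: L/R = 4608/135000000 = 0.0341333 ms.
30 queued → 1.024 ms.
Plus remaining 512 bits of current packet: 0.00379259 ms.
Queuing delay = 1.03 ms.

1.03 ms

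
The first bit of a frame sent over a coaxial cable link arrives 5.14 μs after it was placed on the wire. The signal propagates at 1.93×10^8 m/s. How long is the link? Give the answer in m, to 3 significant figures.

992 m

d = s × t_prop = 193000000 × 5.14e-06 = 992 m.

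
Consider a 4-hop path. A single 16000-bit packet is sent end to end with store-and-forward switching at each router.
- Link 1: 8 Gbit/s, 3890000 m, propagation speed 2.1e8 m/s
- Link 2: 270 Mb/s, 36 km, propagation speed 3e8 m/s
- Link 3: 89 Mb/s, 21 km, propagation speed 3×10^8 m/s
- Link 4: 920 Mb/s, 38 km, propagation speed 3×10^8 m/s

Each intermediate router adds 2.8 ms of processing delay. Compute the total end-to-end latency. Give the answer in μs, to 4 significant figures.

27500 μs

Transmission delays (L/R per hop): 2, 59.2593, 179.775, 17.3913 μs; sum = 258.426 μs.
Propagation delays (d/s per hop): 18523.8, 120, 70, 126.667 μs; sum = 18840.5 μs.
Processing at 3 router(s): 3 × 2.8 ms = 8400 μs.
End-to-end = 27500 μs.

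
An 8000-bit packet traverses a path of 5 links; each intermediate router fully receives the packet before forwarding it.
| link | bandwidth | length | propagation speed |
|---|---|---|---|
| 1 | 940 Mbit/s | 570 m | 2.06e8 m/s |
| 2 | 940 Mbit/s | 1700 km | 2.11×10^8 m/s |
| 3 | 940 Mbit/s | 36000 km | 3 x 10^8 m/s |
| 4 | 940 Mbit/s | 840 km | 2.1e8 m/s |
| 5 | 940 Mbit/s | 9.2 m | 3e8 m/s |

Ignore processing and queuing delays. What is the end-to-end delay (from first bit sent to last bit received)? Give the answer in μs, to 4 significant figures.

Transmission delay per hop = L/R = 8000/940000000 = 8.51064 μs; 5 hops → 42.5532 μs.
Propagation delays (d/s per hop): 2.76699, 8056.87, 120000, 4000, 0.0306667 μs; sum = 132060 μs.
End-to-end = 132100 μs.

132100 μs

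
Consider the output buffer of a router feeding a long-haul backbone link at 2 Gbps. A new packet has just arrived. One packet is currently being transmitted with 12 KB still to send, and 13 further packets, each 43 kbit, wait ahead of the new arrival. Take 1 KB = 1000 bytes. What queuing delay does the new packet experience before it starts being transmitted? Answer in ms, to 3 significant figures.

0.328 ms

Each queued packet: L/R = 43000/2000000000 = 0.0215 ms.
13 queued → 0.2795 ms.
Plus remaining 96000 bits of current packet: 0.048 ms.
Queuing delay = 0.328 ms.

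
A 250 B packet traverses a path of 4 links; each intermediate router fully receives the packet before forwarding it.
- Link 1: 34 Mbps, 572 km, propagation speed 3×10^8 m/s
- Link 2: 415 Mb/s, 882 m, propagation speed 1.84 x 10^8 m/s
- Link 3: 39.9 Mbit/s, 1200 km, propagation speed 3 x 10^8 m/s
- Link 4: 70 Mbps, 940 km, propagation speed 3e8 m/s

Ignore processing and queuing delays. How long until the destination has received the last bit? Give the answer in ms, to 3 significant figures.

9.19 ms

L = 250 × 8 = 2000 bits.
Transmission delays (L/R per hop): 0.0588235, 0.00481928, 0.0501253, 0.0285714 ms; sum = 0.14234 ms.
Propagation delays (d/s per hop): 1.90667, 0.00479348, 4, 3.13333 ms; sum = 9.04479 ms.
End-to-end = 9.19 ms.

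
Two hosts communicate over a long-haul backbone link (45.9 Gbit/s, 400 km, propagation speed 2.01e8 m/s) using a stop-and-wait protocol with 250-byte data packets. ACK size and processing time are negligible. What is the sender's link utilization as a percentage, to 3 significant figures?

0.00109 %

t_tx = L/R = 2000/45900000000 = 4.3573e-08 s.
t_prop = 400000/2.01e+08 = 0.00199005 s; RTT = 0.0039801 s.
Cycle = t_tx + RTT = 0.00398014 s.
Utilization = t_tx / cycle = 4.3573e-08/0.00398014 = 0.00109 %.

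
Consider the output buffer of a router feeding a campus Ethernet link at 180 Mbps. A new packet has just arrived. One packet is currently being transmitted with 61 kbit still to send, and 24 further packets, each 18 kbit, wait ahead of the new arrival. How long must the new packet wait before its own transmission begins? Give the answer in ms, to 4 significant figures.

2.739 ms

Each queued packet: L/R = 18000/180000000 = 0.1 ms.
24 queued → 2.4 ms.
Plus remaining 61000 bits of current packet: 0.338889 ms.
Queuing delay = 2.739 ms.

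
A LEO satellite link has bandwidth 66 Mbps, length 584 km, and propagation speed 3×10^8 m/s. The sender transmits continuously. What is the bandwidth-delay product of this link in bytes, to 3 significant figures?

16100 bytes

Propagation delay = 584000 / 300000000 = 0.00194667 s.
BDP = R × t_prop = 66000000 × 0.00194667 = 128480 bits.
In bytes: 128480/8 = 16100 bytes.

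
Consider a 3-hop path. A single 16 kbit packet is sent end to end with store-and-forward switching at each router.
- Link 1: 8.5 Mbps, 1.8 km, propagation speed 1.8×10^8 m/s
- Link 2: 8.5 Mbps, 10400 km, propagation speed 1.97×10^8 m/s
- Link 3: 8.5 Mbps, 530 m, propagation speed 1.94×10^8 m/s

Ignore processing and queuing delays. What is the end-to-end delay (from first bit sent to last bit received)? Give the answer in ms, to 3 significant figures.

58.5 ms

L = 16000 bits.
Transmission delay per hop = L/R = 16000/8500000 = 1.88235 ms; 3 hops → 5.64706 ms.
Propagation delays (d/s per hop): 0.01, 52.7919, 0.00273196 ms; sum = 52.8046 ms.
End-to-end = 58.5 ms.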